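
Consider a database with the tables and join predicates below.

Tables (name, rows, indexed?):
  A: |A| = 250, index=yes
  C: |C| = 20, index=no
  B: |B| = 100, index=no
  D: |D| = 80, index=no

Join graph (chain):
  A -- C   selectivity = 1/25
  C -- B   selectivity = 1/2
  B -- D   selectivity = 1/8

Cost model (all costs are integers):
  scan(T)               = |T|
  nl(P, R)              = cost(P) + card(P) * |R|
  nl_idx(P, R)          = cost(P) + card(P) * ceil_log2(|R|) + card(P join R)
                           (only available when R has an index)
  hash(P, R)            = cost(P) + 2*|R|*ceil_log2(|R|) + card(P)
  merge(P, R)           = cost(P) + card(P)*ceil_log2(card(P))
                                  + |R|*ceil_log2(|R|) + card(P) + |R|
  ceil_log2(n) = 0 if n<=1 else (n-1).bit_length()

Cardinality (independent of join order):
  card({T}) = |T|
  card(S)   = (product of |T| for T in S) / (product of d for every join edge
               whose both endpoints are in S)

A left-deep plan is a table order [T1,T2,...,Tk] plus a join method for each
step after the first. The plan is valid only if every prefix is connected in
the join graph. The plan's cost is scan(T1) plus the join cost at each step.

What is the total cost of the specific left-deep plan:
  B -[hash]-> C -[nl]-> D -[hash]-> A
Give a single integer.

step 1: scan B: cost=100, card=100
step 2: join C via hash
    card(P join C) = 100*20/(2) = 1000
    cost = 100 + 2*20*5 + 100 = 400
step 3: join D via nl
    card(P join D) = 1000*80/(8) = 10000
    cost = 400 + 1000*80 = 80400
step 4: join A via hash
    card(P join A) = 10000*250/(25) = 100000
    cost = 80400 + 2*250*8 + 10000 = 94400

94400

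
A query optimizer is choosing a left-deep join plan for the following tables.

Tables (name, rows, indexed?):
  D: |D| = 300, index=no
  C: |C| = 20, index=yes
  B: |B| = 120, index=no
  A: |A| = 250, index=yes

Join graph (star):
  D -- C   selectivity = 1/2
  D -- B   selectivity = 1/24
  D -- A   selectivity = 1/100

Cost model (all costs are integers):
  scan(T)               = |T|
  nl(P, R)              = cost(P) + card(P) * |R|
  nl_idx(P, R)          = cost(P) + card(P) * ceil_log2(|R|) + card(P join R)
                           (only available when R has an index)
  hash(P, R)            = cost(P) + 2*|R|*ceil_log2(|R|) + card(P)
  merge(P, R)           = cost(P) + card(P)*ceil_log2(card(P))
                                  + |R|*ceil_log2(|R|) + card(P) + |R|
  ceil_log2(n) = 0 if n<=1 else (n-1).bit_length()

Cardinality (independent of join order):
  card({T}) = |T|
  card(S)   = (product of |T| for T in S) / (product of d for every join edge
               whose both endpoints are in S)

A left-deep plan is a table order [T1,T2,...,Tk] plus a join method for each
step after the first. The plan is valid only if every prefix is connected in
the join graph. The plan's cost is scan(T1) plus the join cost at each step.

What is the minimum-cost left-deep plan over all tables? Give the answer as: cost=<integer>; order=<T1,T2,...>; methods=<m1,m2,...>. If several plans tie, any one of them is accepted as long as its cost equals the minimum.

cost=9830; order=D,A,B,C; methods=nl_idx,hash,hash

Selinger DP (subsets sized 1..n):
  {D}: scan cost=300, card=300
  {C}: scan cost=20, card=20
  {B}: scan cost=120, card=120
  {A}: scan cost=250, card=250
  {CD}: card=3000; try (C,hash)→800, (D,merge)→3140, (C,merge)→3420, (C,nl_idx)→4800, (D,hash)→5440, (D,nl)→6020 …(+1); best=800 via (C,hash)
  {BD}: card=1500; try (B,hash)→2280, (D,merge)→4080, (B,merge)→4260, (D,hash)→5640, (D,nl)→36120, (B,nl)→36300; best=2280 via (B,hash)
  {AD}: card=750; try (A,nl_idx)→3450, (A,hash)→4600, (D,merge)→5500, (A,merge)→5550, (D,hash)→5900, (D,nl)→75250 …(+1); best=3450 via (A,nl_idx)
  {BCD}: card=15000; try (C,hash)→3980, (B,hash)→5480, (C,merge)→20400, (C,nl_idx)→24780, (C,nl)→32280, (B,merge)→40760 …(+1); best=3980 via (C,hash)
  {ACD}: card=7500; try (C,hash)→4400, (A,hash)→7800, (C,merge)→11820, (C,nl_idx)→14700, (C,nl)→18450, (A,nl_idx)→32300 …(+2); best=4400 via (C,hash)
  {ABD}: card=3750; try (B,hash)→5880, (A,hash)→7780, (B,merge)→12660, (A,nl_idx)→18030, (A,merge)→22530, (B,nl)→93450 …(+1); best=5880 via (B,hash)
  {ABCD}: card=37500; try (C,hash)→9830, (B,hash)→13580, (A,hash)→22980, (C,merge)→54750, (C,nl_idx)→62130, (C,nl)→80880 …(+5); best=9830 via (C,hash)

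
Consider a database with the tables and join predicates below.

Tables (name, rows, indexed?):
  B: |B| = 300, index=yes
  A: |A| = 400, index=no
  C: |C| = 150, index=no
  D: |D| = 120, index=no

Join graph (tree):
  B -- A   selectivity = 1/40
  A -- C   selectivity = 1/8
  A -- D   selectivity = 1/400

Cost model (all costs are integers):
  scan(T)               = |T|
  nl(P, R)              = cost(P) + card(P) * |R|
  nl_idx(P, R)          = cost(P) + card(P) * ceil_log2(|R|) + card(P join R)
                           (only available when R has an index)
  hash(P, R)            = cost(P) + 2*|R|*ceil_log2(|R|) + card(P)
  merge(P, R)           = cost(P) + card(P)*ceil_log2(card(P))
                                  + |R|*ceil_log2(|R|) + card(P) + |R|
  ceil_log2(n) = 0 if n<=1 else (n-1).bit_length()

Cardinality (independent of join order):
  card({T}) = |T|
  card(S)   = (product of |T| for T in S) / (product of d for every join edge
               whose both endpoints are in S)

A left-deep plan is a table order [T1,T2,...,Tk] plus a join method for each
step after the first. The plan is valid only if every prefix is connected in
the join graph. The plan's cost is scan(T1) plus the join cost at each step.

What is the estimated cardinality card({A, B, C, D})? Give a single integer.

Tables in S: A(400), B(300), C(150), D(120)
Edges inside S: B-A(d=40), A-C(d=8), A-D(d=400)
numerator = 400 * 300 * 150 * 120 = 2160000000
denominator = 40 * 8 * 400 = 128000
card(S) = 2160000000 / 128000 = 16875

16875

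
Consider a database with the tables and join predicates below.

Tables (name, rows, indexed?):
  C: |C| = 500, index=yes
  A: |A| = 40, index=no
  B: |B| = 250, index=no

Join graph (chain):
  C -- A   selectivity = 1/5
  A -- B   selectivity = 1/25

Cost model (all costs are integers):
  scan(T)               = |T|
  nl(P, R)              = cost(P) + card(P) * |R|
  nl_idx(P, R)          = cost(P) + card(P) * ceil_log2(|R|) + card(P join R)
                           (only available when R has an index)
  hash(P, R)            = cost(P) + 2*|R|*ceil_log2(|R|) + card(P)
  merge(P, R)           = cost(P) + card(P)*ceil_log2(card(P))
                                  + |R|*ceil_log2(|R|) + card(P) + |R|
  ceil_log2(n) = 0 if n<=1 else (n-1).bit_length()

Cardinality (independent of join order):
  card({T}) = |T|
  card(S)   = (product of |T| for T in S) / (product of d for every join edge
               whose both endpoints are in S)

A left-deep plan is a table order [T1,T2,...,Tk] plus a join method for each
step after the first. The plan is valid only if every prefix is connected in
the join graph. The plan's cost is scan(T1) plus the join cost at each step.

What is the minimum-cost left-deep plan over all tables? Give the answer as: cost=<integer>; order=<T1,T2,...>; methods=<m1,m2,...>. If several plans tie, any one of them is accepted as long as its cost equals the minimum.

Selinger DP (subsets sized 1..n):
  {C}: scan cost=500, card=500
  {A}: scan cost=40, card=40
  {B}: scan cost=250, card=250
  {AC}: card=4000; try (A,hash)→1480, (C,nl_idx)→4400, (C,merge)→5320, (A,merge)→5780, (C,hash)→9080, (C,nl)→20040 …(+1); best=1480 via (A,hash)
  {AB}: card=400; try (A,hash)→980, (B,merge)→2570, (A,merge)→2780, (B,hash)→4080, (B,nl)→10040, (A,nl)→10250; best=980 via (A,hash)
  {ABC}: card=40000; try (B,hash)→9480, (C,merge)→9980, (C,hash)→10380, (C,nl_idx)→44580, (B,merge)→55730, (C,nl)→200980 …(+1); best=9480 via (B,hash)

cost=9480; order=C,A,B; methods=hash,hash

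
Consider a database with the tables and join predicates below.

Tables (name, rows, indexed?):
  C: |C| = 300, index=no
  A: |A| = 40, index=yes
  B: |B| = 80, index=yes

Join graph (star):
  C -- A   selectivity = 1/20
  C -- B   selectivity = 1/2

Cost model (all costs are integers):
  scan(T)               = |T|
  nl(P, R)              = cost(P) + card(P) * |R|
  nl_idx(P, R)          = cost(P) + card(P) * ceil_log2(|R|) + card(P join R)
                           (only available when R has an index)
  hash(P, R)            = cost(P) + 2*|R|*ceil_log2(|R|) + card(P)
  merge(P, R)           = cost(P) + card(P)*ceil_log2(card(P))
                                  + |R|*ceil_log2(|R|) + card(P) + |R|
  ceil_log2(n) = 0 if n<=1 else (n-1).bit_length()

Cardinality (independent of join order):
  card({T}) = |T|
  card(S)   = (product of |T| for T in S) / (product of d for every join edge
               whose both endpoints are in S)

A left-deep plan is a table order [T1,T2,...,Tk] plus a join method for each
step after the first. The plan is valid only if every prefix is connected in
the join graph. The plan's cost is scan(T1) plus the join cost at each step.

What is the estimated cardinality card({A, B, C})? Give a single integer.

Tables in S: A(40), B(80), C(300)
Edges inside S: C-A(d=20), C-B(d=2)
numerator = 40 * 80 * 300 = 960000
denominator = 20 * 2 = 40
card(S) = 960000 / 40 = 24000

24000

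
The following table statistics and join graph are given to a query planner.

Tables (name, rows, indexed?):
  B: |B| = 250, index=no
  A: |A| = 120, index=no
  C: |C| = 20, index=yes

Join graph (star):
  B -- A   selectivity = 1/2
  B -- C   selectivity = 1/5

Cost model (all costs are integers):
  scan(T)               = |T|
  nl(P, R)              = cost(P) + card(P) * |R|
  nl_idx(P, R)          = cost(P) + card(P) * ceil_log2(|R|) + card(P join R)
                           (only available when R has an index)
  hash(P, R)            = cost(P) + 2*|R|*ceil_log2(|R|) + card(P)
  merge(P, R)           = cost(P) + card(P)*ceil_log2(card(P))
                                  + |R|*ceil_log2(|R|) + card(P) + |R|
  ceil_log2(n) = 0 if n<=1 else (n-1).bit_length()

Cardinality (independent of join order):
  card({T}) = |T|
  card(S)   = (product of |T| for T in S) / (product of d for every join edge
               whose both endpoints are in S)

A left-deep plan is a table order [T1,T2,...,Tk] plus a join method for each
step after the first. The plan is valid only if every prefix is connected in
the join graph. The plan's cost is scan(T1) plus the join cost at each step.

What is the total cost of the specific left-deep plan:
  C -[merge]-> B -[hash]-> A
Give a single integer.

step 1: scan C: cost=20, card=20
step 2: join B via merge
    card(P join B) = 20*250/(5) = 1000
    cost = 20 + 20*5 + 250*8 + 20 + 250 = 2390
step 3: join A via hash
    card(P join A) = 1000*120/(2) = 60000
    cost = 2390 + 2*120*7 + 1000 = 5070

5070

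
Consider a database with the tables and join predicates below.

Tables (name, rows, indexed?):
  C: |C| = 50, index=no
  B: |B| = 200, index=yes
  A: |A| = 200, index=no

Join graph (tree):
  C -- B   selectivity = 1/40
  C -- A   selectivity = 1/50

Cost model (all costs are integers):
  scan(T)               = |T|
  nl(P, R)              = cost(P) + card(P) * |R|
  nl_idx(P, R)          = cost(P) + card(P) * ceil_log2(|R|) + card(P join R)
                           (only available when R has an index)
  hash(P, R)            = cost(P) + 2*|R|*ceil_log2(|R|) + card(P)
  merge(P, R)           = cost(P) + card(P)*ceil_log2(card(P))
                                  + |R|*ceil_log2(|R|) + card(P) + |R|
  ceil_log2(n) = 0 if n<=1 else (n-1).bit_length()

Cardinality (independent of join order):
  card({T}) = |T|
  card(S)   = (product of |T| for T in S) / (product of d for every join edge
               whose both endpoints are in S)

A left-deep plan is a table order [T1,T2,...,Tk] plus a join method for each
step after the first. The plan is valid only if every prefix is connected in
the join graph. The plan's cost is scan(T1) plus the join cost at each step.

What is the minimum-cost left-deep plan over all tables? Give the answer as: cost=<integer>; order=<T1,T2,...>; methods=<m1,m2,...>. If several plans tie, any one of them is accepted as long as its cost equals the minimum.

cost=3600; order=A,C,B; methods=hash,nl_idx

Selinger DP (subsets sized 1..n):
  {C}: scan cost=50, card=50
  {B}: scan cost=200, card=200
  {A}: scan cost=200, card=200
  {BC}: card=250; try (B,nl_idx)→700, (C,hash)→1000, (B,merge)→2200, (C,merge)→2350, (B,hash)→3300, (B,nl)→10050 …(+1); best=700 via (B,nl_idx)
  {AC}: card=200; try (C,hash)→1000, (A,merge)→2200, (C,merge)→2350, (A,hash)→3300, (A,nl)→10050, (C,nl)→10200; best=1000 via (C,hash)
  {ABC}: card=1000; try (B,nl_idx)→3600, (A,hash)→4150, (B,hash)→4400, (B,merge)→4600, (A,merge)→4750, (B,nl)→41000 …(+1); best=3600 via (B,nl_idx)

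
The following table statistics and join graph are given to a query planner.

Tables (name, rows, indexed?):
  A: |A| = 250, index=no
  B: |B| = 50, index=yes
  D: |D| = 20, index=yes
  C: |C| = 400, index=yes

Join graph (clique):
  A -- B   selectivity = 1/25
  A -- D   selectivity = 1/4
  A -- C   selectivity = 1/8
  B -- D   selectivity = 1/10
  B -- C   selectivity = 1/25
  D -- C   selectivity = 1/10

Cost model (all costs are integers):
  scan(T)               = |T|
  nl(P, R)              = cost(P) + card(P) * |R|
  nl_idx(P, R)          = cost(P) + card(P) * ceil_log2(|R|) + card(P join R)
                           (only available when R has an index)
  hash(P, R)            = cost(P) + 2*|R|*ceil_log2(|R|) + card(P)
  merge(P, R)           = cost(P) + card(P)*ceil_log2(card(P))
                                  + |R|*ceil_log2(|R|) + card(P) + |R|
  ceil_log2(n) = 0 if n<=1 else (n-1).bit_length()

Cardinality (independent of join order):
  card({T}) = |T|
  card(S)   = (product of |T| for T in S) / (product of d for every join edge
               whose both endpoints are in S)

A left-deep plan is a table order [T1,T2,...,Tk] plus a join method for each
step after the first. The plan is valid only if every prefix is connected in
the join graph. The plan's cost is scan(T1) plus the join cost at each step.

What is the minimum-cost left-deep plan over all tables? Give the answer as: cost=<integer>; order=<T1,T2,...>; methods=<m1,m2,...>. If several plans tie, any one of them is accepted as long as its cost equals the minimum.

cost=4100; order=A,B,D,C; methods=hash,hash,nl_idx

Selinger DP (subsets sized 1..n):
  {A}: scan cost=250, card=250
  {B}: scan cost=50, card=50
  {D}: scan cost=20, card=20
  {C}: scan cost=400, card=400
  {AB}: card=500; try (B,hash)→1100, (B,nl_idx)→2250, (A,merge)→2650, (B,merge)→2850, (A,hash)→4100, (A,nl)→12550 …(+1); best=1100 via (B,hash)
  {AD}: card=1250; try (D,hash)→700, (A,merge)→2390, (D,merge)→2620, (D,nl_idx)→2750, (A,hash)→4040, (A,nl)→5020 …(+1); best=700 via (D,hash)
  {AC}: card=12500; try (A,hash)→4800, (C,merge)→6500, (A,merge)→6650, (C,hash)→7700, (C,nl_idx)→15000, (C,nl)→100250 …(+1); best=4800 via (A,hash)
  {BD}: card=100; try (B,nl_idx)→240, (D,hash)→300, (D,nl_idx)→400, (B,merge)→490, (D,merge)→520, (B,hash)→640 …(+2); best=240 via (B,nl_idx)
  {BC}: card=800; try (C,nl_idx)→1300, (B,hash)→1400, (B,nl_idx)→3600, (C,merge)→4400, (B,merge)→4750, (C,hash)→7300 …(+2); best=1300 via (C,nl_idx)
  {CD}: card=800; try (D,hash)→1000, (C,nl_idx)→1000, (D,nl_idx)→3200, (C,merge)→4140, (D,merge)→4520, (C,hash)→7240 …(+2); best=1000 via (D,hash)
  {ABD}: card=250; try (D,hash)→1800, (B,hash)→2550, (A,merge)→3290, (D,nl_idx)→3850, (A,hash)→4340, (D,merge)→6220 …(+5); best=1800 via (D,hash)
  {ABC}: card=1000; try (A,hash)→6100, (C,nl_idx)→6600, (C,hash)→8800, (C,merge)→10100, (A,merge)→12350, (B,hash)→17900 …(+5); best=6100 via (A,hash)
  {ACD}: card=6250; try (A,hash)→5800, (C,hash)→9150, (A,merge)→12050, (D,hash)→17500, (C,nl_idx)→18200, (C,merge)→19700 …(+5); best=5800 via (A,hash)
  {BCD}: card=160; try (C,nl_idx)→1300, (D,hash)→2300, (B,hash)→2400, (C,merge)→5040, (D,nl_idx)→5460, (B,nl_idx)→5960 …(+6); best=1300 via (C,nl_idx)
  {ABCD}: card=50; try (C,nl_idx)→4100, (A,merge)→4990, (A,hash)→5460, (D,hash)→7300, (C,merge)→8050, (C,hash)→9250 …(+9); best=4100 via (C,nl_idx)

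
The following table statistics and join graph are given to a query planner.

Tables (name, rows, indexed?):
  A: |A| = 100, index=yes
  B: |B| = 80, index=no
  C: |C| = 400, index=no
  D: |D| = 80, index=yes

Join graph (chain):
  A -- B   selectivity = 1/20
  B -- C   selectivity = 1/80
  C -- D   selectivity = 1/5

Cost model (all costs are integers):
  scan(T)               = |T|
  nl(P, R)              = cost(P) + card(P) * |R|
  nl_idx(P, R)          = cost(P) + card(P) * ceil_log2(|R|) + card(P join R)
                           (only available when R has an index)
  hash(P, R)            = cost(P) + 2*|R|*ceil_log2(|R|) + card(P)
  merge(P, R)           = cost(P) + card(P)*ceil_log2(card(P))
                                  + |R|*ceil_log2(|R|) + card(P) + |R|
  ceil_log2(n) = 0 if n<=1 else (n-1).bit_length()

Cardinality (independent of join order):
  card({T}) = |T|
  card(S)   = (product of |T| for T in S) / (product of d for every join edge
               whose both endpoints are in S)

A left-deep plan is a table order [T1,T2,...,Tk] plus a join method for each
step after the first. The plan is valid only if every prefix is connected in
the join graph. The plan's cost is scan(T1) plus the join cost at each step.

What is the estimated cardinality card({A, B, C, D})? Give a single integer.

Tables in S: A(100), B(80), C(400), D(80)
Edges inside S: A-B(d=20), B-C(d=80), C-D(d=5)
numerator = 100 * 80 * 400 * 80 = 256000000
denominator = 20 * 80 * 5 = 8000
card(S) = 256000000 / 8000 = 32000

32000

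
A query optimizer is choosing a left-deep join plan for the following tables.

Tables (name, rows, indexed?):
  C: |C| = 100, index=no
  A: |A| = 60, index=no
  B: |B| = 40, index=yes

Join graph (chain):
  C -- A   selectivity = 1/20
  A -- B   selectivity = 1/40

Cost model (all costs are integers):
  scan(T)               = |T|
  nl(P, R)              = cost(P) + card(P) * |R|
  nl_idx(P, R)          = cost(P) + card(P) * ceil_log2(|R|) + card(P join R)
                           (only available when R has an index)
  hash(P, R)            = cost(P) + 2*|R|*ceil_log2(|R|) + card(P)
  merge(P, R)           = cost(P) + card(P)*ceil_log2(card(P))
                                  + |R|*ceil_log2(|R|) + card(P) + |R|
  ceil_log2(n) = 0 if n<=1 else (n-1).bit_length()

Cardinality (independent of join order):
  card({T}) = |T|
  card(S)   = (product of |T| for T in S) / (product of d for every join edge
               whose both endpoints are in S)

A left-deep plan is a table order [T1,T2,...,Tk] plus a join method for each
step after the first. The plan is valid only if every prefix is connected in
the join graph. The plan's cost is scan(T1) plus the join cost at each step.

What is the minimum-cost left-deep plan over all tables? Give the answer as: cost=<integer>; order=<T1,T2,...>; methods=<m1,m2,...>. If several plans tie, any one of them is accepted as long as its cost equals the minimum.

Selinger DP (subsets sized 1..n):
  {C}: scan cost=100, card=100
  {A}: scan cost=60, card=60
  {B}: scan cost=40, card=40
  {AC}: card=300; try (A,hash)→920, (C,merge)→1280, (A,merge)→1320, (C,hash)→1520, (C,nl)→6060, (A,nl)→6100; best=920 via (A,hash)
  {AB}: card=60; try (B,nl_idx)→480, (B,hash)→600, (A,merge)→740, (B,merge)→760, (A,hash)→800, (A,nl)→2440 …(+1); best=480 via (B,nl_idx)
  {ABC}: card=300; try (C,merge)→1700, (B,hash)→1700, (C,hash)→1940, (B,nl_idx)→3020, (B,merge)→4200, (C,nl)→6480 …(+1); best=1700 via (C,merge)

cost=1700; order=A,B,C; methods=nl_idx,merge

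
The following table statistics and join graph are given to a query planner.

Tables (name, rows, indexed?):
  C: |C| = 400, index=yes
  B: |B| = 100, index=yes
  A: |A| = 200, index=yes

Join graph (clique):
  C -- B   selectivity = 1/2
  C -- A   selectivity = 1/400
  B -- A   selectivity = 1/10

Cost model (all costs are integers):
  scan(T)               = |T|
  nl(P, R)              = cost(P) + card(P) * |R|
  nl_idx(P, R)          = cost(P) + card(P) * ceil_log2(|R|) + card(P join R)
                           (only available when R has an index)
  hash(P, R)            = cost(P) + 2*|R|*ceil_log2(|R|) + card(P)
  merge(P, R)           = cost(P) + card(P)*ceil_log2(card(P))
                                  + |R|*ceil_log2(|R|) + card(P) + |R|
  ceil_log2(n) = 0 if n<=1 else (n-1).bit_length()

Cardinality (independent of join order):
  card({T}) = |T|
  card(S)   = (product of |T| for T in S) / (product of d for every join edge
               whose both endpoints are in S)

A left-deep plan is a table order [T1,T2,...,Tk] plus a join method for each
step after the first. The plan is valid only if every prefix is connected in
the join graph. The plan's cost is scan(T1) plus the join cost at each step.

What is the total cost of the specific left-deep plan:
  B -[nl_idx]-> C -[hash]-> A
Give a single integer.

44200

step 1: scan B: cost=100, card=100
step 2: join C via nl_idx
    card(P join C) = 100*400/(2) = 20000
    cost = 100 + 100*9 + 20000 = 21000
step 3: join A via hash
    card(P join A) = 20000*200/(400*10) = 1000
    cost = 21000 + 2*200*8 + 20000 = 44200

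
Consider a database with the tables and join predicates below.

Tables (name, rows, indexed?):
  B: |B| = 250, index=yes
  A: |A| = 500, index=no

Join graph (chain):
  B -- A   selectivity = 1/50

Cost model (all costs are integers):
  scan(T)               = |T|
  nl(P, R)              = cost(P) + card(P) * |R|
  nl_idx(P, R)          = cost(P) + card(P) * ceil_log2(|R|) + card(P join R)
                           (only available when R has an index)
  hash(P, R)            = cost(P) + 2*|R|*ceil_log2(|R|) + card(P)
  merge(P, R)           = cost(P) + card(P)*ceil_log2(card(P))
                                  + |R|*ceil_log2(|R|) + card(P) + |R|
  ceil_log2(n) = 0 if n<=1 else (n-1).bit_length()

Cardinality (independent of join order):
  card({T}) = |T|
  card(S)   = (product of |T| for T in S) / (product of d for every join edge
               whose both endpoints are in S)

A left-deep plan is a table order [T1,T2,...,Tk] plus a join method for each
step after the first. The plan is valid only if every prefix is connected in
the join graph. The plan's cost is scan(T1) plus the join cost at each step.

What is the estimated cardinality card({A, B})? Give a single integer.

Tables in S: A(500), B(250)
Edges inside S: B-A(d=50)
numerator = 500 * 250 = 125000
denominator = 50 = 50
card(S) = 125000 / 50 = 2500

2500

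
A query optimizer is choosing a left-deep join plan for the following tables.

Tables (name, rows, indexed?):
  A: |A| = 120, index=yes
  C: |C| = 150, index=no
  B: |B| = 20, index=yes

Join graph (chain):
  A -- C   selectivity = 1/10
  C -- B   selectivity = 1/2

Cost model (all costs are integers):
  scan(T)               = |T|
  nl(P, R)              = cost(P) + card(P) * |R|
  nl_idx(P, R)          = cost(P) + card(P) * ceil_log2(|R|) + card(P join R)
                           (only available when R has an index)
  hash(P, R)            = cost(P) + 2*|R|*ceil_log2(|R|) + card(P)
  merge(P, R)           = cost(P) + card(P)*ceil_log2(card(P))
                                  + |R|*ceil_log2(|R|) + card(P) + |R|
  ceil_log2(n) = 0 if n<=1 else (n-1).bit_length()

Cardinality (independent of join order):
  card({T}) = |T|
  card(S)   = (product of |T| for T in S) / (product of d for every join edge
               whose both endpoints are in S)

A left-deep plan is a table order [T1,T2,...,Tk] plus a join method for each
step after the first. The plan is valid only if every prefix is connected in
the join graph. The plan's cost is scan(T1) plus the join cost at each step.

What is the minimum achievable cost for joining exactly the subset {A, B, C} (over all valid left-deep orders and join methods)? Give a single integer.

Selinger DP over subsets of {A,B,C}:
  {A}: scan cost=120, card=120
  {C}: scan cost=150, card=150
  {B}: scan cost=20, card=20
  {AC}: card=1800; try (A,hash)→1980, (C,merge)→2430, (A,merge)→2460, (C,hash)→2640, (A,nl_idx)→3000, (C,nl)→18120 …(+1); best=1980 via (A,hash)
  {BC}: card=1500; try (B,hash)→500, (C,merge)→1490, (B,merge)→1620, (B,nl_idx)→2400, (C,hash)→2440, (C,nl)→3020 …(+1); best=500 via (B,hash)
  {ABC}: card=18000; try (A,hash)→3680, (B,hash)→3980, (A,merge)→19460, (B,merge)→23700, (B,nl_idx)→28980, (A,nl_idx)→29000 …(+2); best=3680 via (A,hash)

3680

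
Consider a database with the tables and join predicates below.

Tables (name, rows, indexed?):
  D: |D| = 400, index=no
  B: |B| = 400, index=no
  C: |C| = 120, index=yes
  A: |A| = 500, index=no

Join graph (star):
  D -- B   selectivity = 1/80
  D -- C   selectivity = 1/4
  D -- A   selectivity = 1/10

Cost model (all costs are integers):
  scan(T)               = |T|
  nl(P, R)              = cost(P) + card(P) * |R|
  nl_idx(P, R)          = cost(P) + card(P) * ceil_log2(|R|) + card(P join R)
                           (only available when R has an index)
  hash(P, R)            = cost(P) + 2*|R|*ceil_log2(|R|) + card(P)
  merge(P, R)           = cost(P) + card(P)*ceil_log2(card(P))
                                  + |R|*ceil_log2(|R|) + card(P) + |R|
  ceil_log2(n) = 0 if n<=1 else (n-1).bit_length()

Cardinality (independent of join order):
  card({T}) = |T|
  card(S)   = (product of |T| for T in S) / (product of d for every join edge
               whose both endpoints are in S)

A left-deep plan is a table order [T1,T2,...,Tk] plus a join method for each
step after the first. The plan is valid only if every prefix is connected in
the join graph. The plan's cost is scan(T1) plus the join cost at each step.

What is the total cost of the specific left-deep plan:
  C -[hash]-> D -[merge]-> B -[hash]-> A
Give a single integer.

step 1: scan C: cost=120, card=120
step 2: join D via hash
    card(P join D) = 120*400/(4) = 12000
    cost = 120 + 2*400*9 + 120 = 7440
step 3: join B via merge
    card(P join B) = 12000*400/(80) = 60000
    cost = 7440 + 12000*14 + 400*9 + 12000 + 400 = 191440
step 4: join A via hash
    card(P join A) = 60000*500/(10) = 3000000
    cost = 191440 + 2*500*9 + 60000 = 260440

260440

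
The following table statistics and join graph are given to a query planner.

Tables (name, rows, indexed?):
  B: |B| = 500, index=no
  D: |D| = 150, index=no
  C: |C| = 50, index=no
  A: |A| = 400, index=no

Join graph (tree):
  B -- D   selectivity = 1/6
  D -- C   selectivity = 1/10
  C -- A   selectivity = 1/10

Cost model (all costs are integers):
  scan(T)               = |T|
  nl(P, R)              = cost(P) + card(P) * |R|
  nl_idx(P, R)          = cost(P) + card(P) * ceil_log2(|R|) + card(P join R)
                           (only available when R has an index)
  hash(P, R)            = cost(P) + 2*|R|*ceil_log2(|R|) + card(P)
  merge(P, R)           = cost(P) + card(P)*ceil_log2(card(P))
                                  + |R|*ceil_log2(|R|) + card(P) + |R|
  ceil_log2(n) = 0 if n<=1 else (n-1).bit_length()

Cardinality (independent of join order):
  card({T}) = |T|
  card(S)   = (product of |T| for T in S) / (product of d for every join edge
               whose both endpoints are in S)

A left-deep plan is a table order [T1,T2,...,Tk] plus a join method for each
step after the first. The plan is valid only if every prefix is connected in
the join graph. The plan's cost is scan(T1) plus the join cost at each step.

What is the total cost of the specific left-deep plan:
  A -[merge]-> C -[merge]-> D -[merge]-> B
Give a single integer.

515100

step 1: scan A: cost=400, card=400
step 2: join C via merge
    card(P join C) = 400*50/(10) = 2000
    cost = 400 + 400*9 + 50*6 + 400 + 50 = 4750
step 3: join D via merge
    card(P join D) = 2000*150/(10) = 30000
    cost = 4750 + 2000*11 + 150*8 + 2000 + 150 = 30100
step 4: join B via merge
    card(P join B) = 30000*500/(6) = 2500000
    cost = 30100 + 30000*15 + 500*9 + 30000 + 500 = 515100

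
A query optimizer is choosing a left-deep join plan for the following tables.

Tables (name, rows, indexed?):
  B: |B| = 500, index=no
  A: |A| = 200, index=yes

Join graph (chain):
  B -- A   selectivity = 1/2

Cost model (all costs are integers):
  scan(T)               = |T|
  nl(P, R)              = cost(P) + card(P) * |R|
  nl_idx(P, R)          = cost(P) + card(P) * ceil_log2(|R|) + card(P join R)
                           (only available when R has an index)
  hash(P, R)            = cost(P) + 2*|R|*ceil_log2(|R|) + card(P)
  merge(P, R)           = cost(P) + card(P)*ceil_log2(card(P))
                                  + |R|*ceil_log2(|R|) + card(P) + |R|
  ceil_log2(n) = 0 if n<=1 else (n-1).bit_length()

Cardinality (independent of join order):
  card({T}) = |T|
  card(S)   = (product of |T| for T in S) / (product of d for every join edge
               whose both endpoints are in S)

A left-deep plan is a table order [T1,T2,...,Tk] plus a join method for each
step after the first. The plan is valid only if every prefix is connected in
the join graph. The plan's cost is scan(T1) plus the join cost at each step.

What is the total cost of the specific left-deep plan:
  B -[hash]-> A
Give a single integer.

4200

step 1: scan B: cost=500, card=500
step 2: join A via hash
    card(P join A) = 500*200/(2) = 50000
    cost = 500 + 2*200*8 + 500 = 4200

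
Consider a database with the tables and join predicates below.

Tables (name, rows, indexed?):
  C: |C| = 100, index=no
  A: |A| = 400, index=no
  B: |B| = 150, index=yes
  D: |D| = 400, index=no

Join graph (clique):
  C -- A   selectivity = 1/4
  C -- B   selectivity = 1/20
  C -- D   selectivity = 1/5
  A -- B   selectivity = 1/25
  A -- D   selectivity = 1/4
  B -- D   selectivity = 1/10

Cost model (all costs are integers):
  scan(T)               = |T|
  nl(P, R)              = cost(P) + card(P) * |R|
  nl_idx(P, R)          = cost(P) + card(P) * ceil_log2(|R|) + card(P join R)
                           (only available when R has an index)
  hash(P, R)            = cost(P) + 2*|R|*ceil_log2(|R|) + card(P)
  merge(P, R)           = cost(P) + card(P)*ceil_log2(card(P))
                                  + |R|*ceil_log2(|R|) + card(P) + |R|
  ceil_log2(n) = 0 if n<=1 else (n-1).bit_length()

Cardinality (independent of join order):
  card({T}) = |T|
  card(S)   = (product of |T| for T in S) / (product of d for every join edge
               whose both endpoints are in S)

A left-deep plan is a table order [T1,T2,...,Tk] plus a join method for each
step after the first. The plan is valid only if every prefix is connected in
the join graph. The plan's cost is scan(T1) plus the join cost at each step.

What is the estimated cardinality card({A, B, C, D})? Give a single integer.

6000

Tables in S: A(400), B(150), C(100), D(400)
Edges inside S: C-A(d=4), C-B(d=20), C-D(d=5), A-B(d=25), A-D(d=4), B-D(d=10)
numerator = 400 * 150 * 100 * 400 = 2400000000
denominator = 4 * 20 * 5 * 25 * 4 * 10 = 400000
card(S) = 2400000000 / 400000 = 6000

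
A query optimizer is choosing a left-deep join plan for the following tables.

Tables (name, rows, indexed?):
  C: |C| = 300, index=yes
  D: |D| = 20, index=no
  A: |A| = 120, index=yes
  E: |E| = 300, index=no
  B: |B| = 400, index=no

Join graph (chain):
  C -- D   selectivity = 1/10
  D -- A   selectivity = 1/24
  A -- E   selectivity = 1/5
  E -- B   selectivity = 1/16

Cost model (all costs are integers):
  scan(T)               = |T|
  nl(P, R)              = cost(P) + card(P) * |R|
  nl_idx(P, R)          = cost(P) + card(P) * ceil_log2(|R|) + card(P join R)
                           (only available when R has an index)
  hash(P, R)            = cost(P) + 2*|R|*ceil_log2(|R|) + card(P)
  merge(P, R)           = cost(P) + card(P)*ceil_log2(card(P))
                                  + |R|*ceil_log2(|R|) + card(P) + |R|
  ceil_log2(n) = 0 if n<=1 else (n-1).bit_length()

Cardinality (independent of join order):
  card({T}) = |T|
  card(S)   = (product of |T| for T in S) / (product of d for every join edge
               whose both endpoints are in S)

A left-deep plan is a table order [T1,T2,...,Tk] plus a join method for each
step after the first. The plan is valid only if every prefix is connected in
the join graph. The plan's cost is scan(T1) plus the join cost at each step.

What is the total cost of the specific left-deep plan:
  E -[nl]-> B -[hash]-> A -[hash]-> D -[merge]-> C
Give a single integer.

3162680

step 1: scan E: cost=300, card=300
step 2: join B via nl
    card(P join B) = 300*400/(16) = 7500
    cost = 300 + 300*400 = 120300
step 3: join A via hash
    card(P join A) = 7500*120/(5) = 180000
    cost = 120300 + 2*120*7 + 7500 = 129480
step 4: join D via hash
    card(P join D) = 180000*20/(24) = 150000
    cost = 129480 + 2*20*5 + 180000 = 309680
step 5: join C via merge
    card(P join C) = 150000*300/(10) = 4500000
    cost = 309680 + 150000*18 + 300*9 + 150000 + 300 = 3162680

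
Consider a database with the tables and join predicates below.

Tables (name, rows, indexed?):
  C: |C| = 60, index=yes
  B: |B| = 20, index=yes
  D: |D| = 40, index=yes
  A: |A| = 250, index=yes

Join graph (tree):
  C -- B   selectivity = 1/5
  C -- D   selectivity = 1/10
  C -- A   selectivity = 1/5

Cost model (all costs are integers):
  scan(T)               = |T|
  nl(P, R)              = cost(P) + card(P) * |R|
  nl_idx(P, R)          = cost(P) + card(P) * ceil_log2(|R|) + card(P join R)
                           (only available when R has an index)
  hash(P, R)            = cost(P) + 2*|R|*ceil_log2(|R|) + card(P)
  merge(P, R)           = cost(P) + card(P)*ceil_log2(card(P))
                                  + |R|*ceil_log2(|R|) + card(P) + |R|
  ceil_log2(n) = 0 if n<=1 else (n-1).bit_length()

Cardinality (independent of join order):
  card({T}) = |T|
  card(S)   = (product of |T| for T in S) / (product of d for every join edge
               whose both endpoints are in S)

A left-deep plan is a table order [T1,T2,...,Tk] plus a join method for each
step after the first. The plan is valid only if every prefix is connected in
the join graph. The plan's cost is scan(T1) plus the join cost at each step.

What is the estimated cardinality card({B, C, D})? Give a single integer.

960

Tables in S: B(20), C(60), D(40)
Edges inside S: C-B(d=5), C-D(d=10)
numerator = 20 * 60 * 40 = 48000
denominator = 5 * 10 = 50
card(S) = 48000 / 50 = 960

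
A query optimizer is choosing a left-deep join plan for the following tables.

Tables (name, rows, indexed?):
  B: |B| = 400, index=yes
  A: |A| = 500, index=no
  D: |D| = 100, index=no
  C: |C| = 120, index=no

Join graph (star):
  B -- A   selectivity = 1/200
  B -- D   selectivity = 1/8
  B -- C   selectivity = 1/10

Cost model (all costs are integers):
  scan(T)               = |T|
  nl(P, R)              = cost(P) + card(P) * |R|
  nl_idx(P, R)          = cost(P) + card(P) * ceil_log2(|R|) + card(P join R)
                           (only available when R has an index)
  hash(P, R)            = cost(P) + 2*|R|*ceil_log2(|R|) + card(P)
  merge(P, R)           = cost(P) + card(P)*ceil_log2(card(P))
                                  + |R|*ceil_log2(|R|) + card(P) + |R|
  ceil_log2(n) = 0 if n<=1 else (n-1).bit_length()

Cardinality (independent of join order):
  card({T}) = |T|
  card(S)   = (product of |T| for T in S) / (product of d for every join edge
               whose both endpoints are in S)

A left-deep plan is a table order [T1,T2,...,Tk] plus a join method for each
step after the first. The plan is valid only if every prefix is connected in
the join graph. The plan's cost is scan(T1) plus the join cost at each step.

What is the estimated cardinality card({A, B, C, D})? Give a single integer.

150000

Tables in S: A(500), B(400), C(120), D(100)
Edges inside S: B-A(d=200), B-D(d=8), B-C(d=10)
numerator = 500 * 400 * 120 * 100 = 2400000000
denominator = 200 * 8 * 10 = 16000
card(S) = 2400000000 / 16000 = 150000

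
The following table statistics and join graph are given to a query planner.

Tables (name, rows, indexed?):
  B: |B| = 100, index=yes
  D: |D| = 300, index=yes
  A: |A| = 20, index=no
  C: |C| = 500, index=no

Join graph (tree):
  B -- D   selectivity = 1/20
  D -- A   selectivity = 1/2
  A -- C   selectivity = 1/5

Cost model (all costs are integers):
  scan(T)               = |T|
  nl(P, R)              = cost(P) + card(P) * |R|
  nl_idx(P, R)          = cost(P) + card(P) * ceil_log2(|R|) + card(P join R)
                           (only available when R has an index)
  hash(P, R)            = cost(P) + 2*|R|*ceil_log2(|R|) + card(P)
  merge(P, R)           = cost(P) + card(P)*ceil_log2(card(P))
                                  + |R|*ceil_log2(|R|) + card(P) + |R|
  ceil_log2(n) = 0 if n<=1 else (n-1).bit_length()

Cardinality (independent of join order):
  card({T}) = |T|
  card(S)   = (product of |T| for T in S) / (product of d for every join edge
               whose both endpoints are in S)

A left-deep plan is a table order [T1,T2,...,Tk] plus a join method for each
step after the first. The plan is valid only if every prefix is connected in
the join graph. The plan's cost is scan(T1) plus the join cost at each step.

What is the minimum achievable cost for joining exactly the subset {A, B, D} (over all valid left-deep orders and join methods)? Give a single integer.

3700

Selinger DP over subsets of {A,B,D}:
  {B}: scan cost=100, card=100
  {D}: scan cost=300, card=300
  {A}: scan cost=20, card=20
  {BD}: card=1500; try (B,hash)→2000, (D,nl_idx)→2500, (D,merge)→3900, (B,nl_idx)→3900, (B,merge)→4100, (D,hash)→5600 …(+2); best=2000 via (B,hash)
  {AD}: card=3000; try (A,hash)→800, (D,merge)→3140, (D,nl_idx)→3200, (A,merge)→3420, (D,hash)→5440, (D,nl)→6020 …(+1); best=800 via (A,hash)
  {ABD}: card=15000; try (A,hash)→3700, (B,hash)→5200, (A,merge)→20120, (A,nl)→32000, (B,nl_idx)→36800, (B,merge)→40600 …(+1); best=3700 via (A,hash)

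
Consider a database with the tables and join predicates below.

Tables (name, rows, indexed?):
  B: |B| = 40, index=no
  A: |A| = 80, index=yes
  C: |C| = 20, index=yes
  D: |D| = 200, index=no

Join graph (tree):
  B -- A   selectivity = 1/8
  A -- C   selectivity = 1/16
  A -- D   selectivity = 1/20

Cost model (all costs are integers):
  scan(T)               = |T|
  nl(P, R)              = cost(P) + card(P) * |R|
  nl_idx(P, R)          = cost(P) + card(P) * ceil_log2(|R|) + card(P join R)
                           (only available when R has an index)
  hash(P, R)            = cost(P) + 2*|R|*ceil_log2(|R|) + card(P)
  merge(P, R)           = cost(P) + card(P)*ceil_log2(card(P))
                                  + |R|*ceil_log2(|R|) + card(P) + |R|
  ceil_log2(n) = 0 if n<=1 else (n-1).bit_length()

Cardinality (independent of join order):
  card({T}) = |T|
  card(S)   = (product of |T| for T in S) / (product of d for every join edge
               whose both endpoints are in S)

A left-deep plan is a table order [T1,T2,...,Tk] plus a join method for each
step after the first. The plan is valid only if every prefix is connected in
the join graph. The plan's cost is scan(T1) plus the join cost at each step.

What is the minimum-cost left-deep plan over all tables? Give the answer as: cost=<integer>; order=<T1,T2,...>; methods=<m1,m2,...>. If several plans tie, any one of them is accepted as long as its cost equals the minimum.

Selinger DP (subsets sized 1..n):
  {B}: scan cost=40, card=40
  {A}: scan cost=80, card=80
  {C}: scan cost=20, card=20
  {D}: scan cost=200, card=200
  {AB}: card=400; try (B,hash)→640, (A,nl_idx)→720, (A,merge)→960, (B,merge)→1000, (A,hash)→1200, (A,nl)→3240 …(+1); best=640 via (B,hash)
  {AC}: card=100; try (A,nl_idx)→260, (C,hash)→360, (C,nl_idx)→580, (A,merge)→780, (C,merge)→840, (A,hash)→1160 …(+2); best=260 via (A,nl_idx)
  {AD}: card=800; try (A,hash)→1520, (A,nl_idx)→2400, (D,merge)→2520, (A,merge)→2640, (D,hash)→3360, (D,nl)→16080 …(+1); best=1520 via (A,hash)
  {ABC}: card=500; try (B,hash)→840, (C,hash)→1240, (B,merge)→1340, (C,nl_idx)→3140, (B,nl)→4260, (C,merge)→4760 …(+1); best=840 via (B,hash)
  {ABD}: card=4000; try (B,hash)→2800, (D,hash)→4240, (D,merge)→6440, (B,merge)→10600, (B,nl)→33520, (D,nl)→80640; best=2800 via (B,hash)
  {ACD}: card=1000; try (C,hash)→2520, (D,merge)→2860, (D,hash)→3560, (C,nl_idx)→6520, (C,merge)→10440, (C,nl)→17520 …(+1); best=2520 via (C,hash)
  {ABCD}: card=5000; try (B,hash)→4000, (D,hash)→4540, (C,hash)→7000, (D,merge)→7640, (B,merge)→13800, (C,nl_idx)→27800 …(+4); best=4000 via (B,hash)

cost=4000; order=D,A,C,B; methods=hash,hash,hash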